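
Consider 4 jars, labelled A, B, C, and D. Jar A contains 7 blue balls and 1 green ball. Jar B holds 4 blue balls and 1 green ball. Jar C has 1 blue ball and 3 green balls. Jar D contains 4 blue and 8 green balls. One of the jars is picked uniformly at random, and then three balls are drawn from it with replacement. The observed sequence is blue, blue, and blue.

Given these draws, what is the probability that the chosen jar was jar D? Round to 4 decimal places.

0.0300

Under each hypothesis, the probability of the observed sequence is: P(data | jar A) = (7/8)(7/8)(7/8) = 0.66992; P(data | jar B) = (4/5)(4/5)(4/5) = 0.512; P(data | jar C) = (1/4)(1/4)(1/4) = 0.015625; P(data | jar D) = (4/12)(4/12)(4/12) = 0.037037.
Multiplying each by its prior: 1/4 · 0.66992 = 0.16748, 1/4 · 0.512 = 0.128, 1/4 · 0.015625 = 0.0039062, 1/4 · 0.037037 = 0.0092593; with total 0.30865.
Therefore the posterior P(jar D | data) = (0.0092593) / (0.30865) = 0.03.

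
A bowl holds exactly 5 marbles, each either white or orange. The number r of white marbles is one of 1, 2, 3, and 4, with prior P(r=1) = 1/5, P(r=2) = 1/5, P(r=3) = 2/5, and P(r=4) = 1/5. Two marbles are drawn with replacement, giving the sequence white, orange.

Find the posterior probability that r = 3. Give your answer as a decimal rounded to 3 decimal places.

For each hypothesis, P(data | H) works out to: P(data | r = 1) = (1/5)(4/5) = 4/25; P(data | r = 2) = (2/5)(3/5) = 6/25; P(data | r = 3) = (3/5)(2/5) = 6/25; P(data | r = 4) = (4/5)(1/5) = 4/25.
The prior-weighted likelihoods are 1/5 · 4/25 = 4/125, 1/5 · 6/25 = 6/125, 2/5 · 6/25 = 12/125, 1/5 · 4/25 = 4/125; summing to 26/125.
So P(r = 3 | data) = (12/125) / (26/125) = 6/13.

0.462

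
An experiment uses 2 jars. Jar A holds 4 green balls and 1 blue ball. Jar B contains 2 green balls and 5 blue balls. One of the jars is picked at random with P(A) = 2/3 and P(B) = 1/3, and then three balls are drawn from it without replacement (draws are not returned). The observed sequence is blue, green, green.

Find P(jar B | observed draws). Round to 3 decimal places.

For each hypothesis, P(data | H) works out to: P(data | jar A) = (1/5)(4/4)(3/3) = 1/5; P(data | jar B) = (5/7)(2/6)(1/5) = 1/21.
The prior-weighted likelihoods are 2/3 · 1/5 = 2/15, 1/3 · 1/21 = 1/63; these sum to 47/315.
So P(jar B | data) = (1/63) / (47/315) = 5/47.

0.106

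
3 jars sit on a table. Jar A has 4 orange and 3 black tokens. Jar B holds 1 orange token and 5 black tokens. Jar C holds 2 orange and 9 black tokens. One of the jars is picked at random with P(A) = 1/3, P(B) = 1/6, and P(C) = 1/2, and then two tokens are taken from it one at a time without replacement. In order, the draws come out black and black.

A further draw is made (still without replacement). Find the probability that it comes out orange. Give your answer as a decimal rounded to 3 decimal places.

Under each hypothesis, the probability of the observed sequence is: P(data | jar A) = (3/7)(2/6) = 0.14286; P(data | jar B) = (5/6)(4/5) = 0.66667; P(data | jar C) = (9/11)(8/10) = 0.65455.
The prior-weighted likelihoods are 1/3 · 0.14286 = 0.047619, 1/6 · 0.66667 = 0.11111, 1/2 · 0.65455 = 0.32727; these sum to 0.486.
The posterior is then P(jar A | data) = 0.097981, P(jar B | data) = 0.22862, P(jar C | data) = 0.6734.
Averaging over the posterior, P(orange next | data) = (4/5)(0.097981) + (1/4)(0.22862) + (2/9)(0.6734) = 0.28518.

0.285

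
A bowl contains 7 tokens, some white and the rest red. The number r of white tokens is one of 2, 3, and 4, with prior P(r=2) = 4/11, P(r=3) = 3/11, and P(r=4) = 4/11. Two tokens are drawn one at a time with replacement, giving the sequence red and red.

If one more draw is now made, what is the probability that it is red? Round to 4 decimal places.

0.6211

For each hypothesis, P(data | H) works out to: P(data | r = 2) = (5/7)(5/7) = 25/49; P(data | r = 3) = (4/7)(4/7) = 16/49; P(data | r = 4) = (3/7)(3/7) = 9/49.
Multiplying each by its prior: 4/11 · 25/49 = 100/539, 3/11 · 16/49 = 48/539, 4/11 · 9/49 = 36/539; these sum to 184/539.
Dividing through by the total gives posterior P(r = 2 | data) = 25/46, P(r = 3 | data) = 6/23, P(r = 4 | data) = 9/46.
Averaging over the posterior, P(red next | data) = (5/7)(25/46) + (4/7)(6/23) + (3/7)(9/46) = 100/161.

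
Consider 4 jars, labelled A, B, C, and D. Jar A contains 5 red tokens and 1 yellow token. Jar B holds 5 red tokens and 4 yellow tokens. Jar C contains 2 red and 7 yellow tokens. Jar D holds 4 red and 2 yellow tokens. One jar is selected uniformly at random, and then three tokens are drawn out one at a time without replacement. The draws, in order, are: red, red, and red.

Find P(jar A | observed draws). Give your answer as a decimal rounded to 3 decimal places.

0.610

The likelihood of the observed sequence under each hypothesis: P(data | jar A) = (5/6)(4/5)(3/4) = 1/2; P(data | jar B) = (5/9)(4/8)(3/7) = 5/42; P(data | jar C) = (2/9)(1/8)(0/7) = 0; P(data | jar D) = (4/6)(3/5)(2/4) = 1/5.
The prior-weighted likelihoods are 1/4 · 1/2 = 1/8, 1/4 · 5/42 = 5/168, 1/4 · 0 = 0, 1/4 · 1/5 = 1/20; these sum to 43/210.
Therefore the posterior P(jar A | data) = (1/8) / (43/210) = 105/172.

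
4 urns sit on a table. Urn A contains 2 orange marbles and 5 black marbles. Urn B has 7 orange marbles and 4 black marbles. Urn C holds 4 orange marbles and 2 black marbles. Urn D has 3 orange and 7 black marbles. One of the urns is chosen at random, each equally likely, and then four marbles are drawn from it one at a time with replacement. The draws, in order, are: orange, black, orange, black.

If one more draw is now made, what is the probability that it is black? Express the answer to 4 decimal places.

0.5117

Compute the likelihood of the observed sequence for each case: P(data | urn A) = (2/7)(5/7)(2/7)(5/7) = 0.041649; P(data | urn B) = (7/11)(4/11)(7/11)(4/11) = 0.053548; P(data | urn C) = (4/6)(2/6)(4/6)(2/6) = 0.049383; P(data | urn D) = (3/10)(7/10)(3/10)(7/10) = 0.0441.
Weighting by the prior gives 1/4 · 0.041649 = 0.010412, 1/4 · 0.053548 = 0.013387, 1/4 · 0.049383 = 0.012346, 1/4 · 0.0441 = 0.011025; these sum to 0.04717.
The posterior is then P(urn A | data) = 0.22074, P(urn B | data) = 0.2838, P(urn C | data) = 0.26173, P(urn D | data) = 0.23373.
The predictive probability is P(black next | data) = (5/7)(0.22074) + (4/11)(0.2838) + (1/3)(0.26173) + (7/10)(0.23373) = 0.51173.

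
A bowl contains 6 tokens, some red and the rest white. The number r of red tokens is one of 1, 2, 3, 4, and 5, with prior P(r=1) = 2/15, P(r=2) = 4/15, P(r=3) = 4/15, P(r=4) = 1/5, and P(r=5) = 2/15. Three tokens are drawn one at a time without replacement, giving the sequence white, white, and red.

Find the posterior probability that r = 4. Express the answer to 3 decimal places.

0.103

Under each hypothesis, the probability of the observed sequence is: P(data | r = 1) = (5/6)(4/5)(1/4) = 1/6; P(data | r = 2) = (4/6)(3/5)(2/4) = 1/5; P(data | r = 3) = (3/6)(2/5)(3/4) = 3/20; P(data | r = 4) = (2/6)(1/5)(4/4) = 1/15; P(data | r = 5) = (1/6)(0/5) = 0.
Weighting by the prior gives 2/15 · 1/6 = 1/45, 4/15 · 1/5 = 4/75, 4/15 · 3/20 = 1/25, 1/5 · 1/15 = 1/75, 2/15 · 0 = 0; with total 29/225.
By Bayes' rule, P(r = 4 | data) = (1/75) / (29/225) = 3/29.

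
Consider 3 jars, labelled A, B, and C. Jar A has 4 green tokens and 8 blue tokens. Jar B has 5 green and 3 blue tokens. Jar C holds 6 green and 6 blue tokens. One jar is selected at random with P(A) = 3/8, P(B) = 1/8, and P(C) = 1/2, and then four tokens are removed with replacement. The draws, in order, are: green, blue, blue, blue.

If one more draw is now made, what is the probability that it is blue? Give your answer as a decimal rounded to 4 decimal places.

0.5781

Under each hypothesis, the probability of the observed sequence is: P(data | jar A) = (4/12)(8/12)(8/12)(8/12) = 0.098765; P(data | jar B) = (5/8)(3/8)(3/8)(3/8) = 0.032959; P(data | jar C) = (6/12)(6/12)(6/12)(6/12) = 0.0625.
Weighting by the prior gives 3/8 · 0.098765 = 0.037037, 1/8 · 0.032959 = 0.0041199, 1/2 · 0.0625 = 0.03125; with total 0.072407.
The posterior is then P(jar A | data) = 0.51151, P(jar B | data) = 0.056899, P(jar C | data) = 0.43159.
So P(blue next | data) = Σ P(blue next | H) P(H | data) = (2/3)(0.51151) + (3/8)(0.056899) + (1/2)(0.43159) = 0.57814.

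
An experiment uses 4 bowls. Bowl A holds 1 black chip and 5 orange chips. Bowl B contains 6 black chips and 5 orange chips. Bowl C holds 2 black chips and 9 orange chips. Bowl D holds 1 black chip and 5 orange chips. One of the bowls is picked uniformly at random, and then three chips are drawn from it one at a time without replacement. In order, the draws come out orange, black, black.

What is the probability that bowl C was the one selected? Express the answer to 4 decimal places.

Under each hypothesis, the probability of the observed sequence is: P(data | bowl A) = (5/6)(1/5)(0/4) = 0; P(data | bowl B) = (5/11)(6/10)(5/9) = 5/33; P(data | bowl C) = (9/11)(2/10)(1/9) = 1/55; P(data | bowl D) = (5/6)(1/5)(0/4) = 0.
Multiplying each by its prior: 1/4 · 0 = 0, 1/4 · 5/33 = 5/132, 1/4 · 1/55 = 1/220, 1/4 · 0 = 0; summing to 7/165.
By Bayes' rule, P(bowl C | data) = (1/220) / (7/165) = 3/28.

0.1071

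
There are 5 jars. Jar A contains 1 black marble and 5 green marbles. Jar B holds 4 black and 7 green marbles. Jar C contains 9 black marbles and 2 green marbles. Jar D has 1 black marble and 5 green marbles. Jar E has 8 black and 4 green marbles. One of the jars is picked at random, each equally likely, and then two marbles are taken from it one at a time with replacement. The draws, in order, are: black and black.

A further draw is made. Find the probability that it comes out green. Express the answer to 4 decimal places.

For each hypothesis, P(data | H) works out to: P(data | jar A) = (1/6)(1/6) = 1/36; P(data | jar B) = (4/11)(4/11) = 16/121; P(data | jar C) = (9/11)(9/11) = 81/121; P(data | jar D) = (1/6)(1/6) = 1/36; P(data | jar E) = (8/12)(8/12) = 4/9.
Weighting by the prior gives 1/5 · 1/36 = 1/180, 1/5 · 16/121 = 16/605, 1/5 · 81/121 = 81/605, 1/5 · 1/36 = 1/180, 1/5 · 4/9 = 4/45; these sum to 63/242.
The posterior is then P(jar A | data) = 0.02134, P(jar B | data) = 0.10159, P(jar C | data) = 0.51429, P(jar D | data) = 0.02134, P(jar E | data) = 0.34145.
The predictive probability is P(green next | data) = (5/6)(0.02134) + (7/11)(0.10159) + (2/11)(0.51429) + (5/6)(0.02134) + (1/3)(0.34145) = 0.30754.

0.3075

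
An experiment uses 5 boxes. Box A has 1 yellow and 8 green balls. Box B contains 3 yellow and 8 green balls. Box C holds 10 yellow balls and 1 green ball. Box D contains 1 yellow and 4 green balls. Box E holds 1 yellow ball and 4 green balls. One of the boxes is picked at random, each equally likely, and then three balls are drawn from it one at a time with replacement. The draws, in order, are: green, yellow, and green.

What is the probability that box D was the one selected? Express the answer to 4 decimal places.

0.2583

For each hypothesis, P(data | H) works out to: P(data | box A) = (8/9)(1/9)(8/9) = 0.087791; P(data | box B) = (8/11)(3/11)(8/11) = 0.14425; P(data | box C) = (1/11)(10/11)(1/11) = 0.0075131; P(data | box D) = (4/5)(1/5)(4/5) = 0.128; P(data | box E) = (4/5)(1/5)(4/5) = 0.128.
The prior-weighted likelihoods are 1/5 · 0.087791 = 0.017558, 1/5 · 0.14425 = 0.02885, 1/5 · 0.0075131 = 0.0015026, 1/5 · 0.128 = 0.0256, 1/5 · 0.128 = 0.0256; summing to 0.099111.
Therefore the posterior P(box D | data) = (0.0256) / (0.099111) = 0.2583.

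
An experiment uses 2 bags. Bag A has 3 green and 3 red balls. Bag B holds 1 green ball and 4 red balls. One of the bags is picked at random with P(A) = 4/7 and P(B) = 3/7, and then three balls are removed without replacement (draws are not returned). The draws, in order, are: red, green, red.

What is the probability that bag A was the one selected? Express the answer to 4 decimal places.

0.5000

For each hypothesis, P(data | H) works out to: P(data | bag A) = (3/6)(3/5)(2/4) = 3/20; P(data | bag B) = (4/5)(1/4)(3/3) = 1/5.
Multiplying each by its prior: 4/7 · 3/20 = 3/35, 3/7 · 1/5 = 3/35; summing to 6/35.
Hence P(bag A | data) = (3/35) / (6/35) = 1/2.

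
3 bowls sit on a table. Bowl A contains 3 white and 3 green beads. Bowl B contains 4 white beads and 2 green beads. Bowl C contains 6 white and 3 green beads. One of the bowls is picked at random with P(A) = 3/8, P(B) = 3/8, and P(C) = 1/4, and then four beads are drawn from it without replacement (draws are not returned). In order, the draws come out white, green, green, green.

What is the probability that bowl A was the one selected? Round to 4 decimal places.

Compute the likelihood of the observed sequence for each case: P(data | bowl A) = (3/6)(3/5)(2/4)(1/3) = 0.05; P(data | bowl B) = (4/6)(2/5)(1/4)(0/3) = 0; P(data | bowl C) = (6/9)(3/8)(2/7)(1/6) = 0.011905.
Multiplying each by its prior: 3/8 · 0.05 = 0.01875, 3/8 · 0 = 0, 1/4 · 0.011905 = 0.0029762; with total 0.021726.
Therefore the posterior P(bowl A | data) = (0.01875) / (0.021726) = 0.86301.

0.8630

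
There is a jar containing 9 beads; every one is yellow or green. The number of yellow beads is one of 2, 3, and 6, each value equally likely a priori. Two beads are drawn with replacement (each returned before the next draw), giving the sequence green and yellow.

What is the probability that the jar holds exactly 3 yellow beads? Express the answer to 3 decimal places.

0.360

For each hypothesis, P(data | H) works out to: P(data | r = 2) = (7/9)(2/9) = 14/81; P(data | r = 3) = (6/9)(3/9) = 2/9; P(data | r = 6) = (3/9)(6/9) = 2/9.
Weighting by the prior gives 1/3 · 14/81 = 14/243, 1/3 · 2/9 = 2/27, 1/3 · 2/9 = 2/27; with total 50/243.
Hence P(r = 3 | data) = (2/27) / (50/243) = 9/25.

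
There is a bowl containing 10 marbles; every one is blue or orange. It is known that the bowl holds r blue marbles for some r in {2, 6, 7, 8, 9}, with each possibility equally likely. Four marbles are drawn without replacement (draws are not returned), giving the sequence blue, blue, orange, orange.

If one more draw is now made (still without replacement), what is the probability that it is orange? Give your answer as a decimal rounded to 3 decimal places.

0.328

Under each hypothesis, the probability of the observed sequence is: P(data | r = 2) = (2/10)(1/9)(8/8)(7/7) = 0.022222; P(data | r = 6) = (6/10)(5/9)(4/8)(3/7) = 0.071429; P(data | r = 7) = (7/10)(6/9)(3/8)(2/7) = 0.05; P(data | r = 8) = (8/10)(7/9)(2/8)(1/7) = 0.022222; P(data | r = 9) = (9/10)(8/9)(1/8)(0/7) = 0.
Multiplying each by its prior: 1/5 · 0.022222 = 0.0044444, 1/5 · 0.071429 = 0.014286, 1/5 · 0.05 = 0.01, 1/5 · 0.022222 = 0.0044444, 1/5 · 0 = 0; summing to 0.033175.
Dividing through by the total gives posterior P(r = 2 | data) = 0.13397, P(r = 6 | data) = 0.43062, P(r = 7 | data) = 0.30144, P(r = 8 | data) = 0.13397, P(r = 9 | data) = 0.
Averaging over the posterior, P(orange next | data) = (1)(0.13397) + (1/3)(0.43062) + (1/6)(0.30144) + (0)(0.13397) = 0.32775.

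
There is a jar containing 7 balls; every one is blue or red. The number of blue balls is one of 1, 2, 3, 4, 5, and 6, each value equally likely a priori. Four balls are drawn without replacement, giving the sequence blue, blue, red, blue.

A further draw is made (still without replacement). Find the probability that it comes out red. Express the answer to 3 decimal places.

For each hypothesis, P(data | H) works out to: P(data | r = 1) = (1/7)(0/6) = 0; P(data | r = 2) = (2/7)(1/6)(5/5)(0/4) = 0; P(data | r = 3) = (3/7)(2/6)(4/5)(1/4) = 1/35; P(data | r = 4) = (4/7)(3/6)(3/5)(2/4) = 3/35; P(data | r = 5) = (5/7)(4/6)(2/5)(3/4) = 1/7; P(data | r = 6) = (6/7)(5/6)(1/5)(4/4) = 1/7.
Multiplying each by its prior: 1/6 · 0 = 0, 1/6 · 0 = 0, 1/6 · 1/35 = 1/210, 1/6 · 3/35 = 1/70, 1/6 · 1/7 = 1/42, 1/6 · 1/7 = 1/42; summing to 1/15.
Normalising, the posterior is P(r = 1 | data) = 0, P(r = 2 | data) = 0, P(r = 3 | data) = 1/14, P(r = 4 | data) = 3/14, P(r = 5 | data) = 5/14, P(r = 6 | data) = 5/14.
The predictive probability is P(red next | data) = (1)(1/14) + (2/3)(3/14) + (1/3)(5/14) + (0)(5/14) = 1/3.

0.333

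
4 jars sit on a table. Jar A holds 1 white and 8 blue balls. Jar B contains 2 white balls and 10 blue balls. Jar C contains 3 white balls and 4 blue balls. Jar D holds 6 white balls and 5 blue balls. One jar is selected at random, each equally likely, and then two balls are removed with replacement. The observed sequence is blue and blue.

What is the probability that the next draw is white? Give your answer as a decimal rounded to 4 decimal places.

Compute the likelihood of the observed sequence for each case: P(data | jar A) = (8/9)(8/9) = 0.79012; P(data | jar B) = (10/12)(10/12) = 0.69444; P(data | jar C) = (4/7)(4/7) = 0.32653; P(data | jar D) = (5/11)(5/11) = 0.20661.
The prior-weighted likelihoods are 1/4 · 0.79012 = 0.19753, 1/4 · 0.69444 = 0.17361, 1/4 · 0.32653 = 0.081633, 1/4 · 0.20661 = 0.051653; summing to 0.50443.
Normalising, the posterior is P(jar A | data) = 0.39159, P(jar B | data) = 0.34417, P(jar C | data) = 0.16183, P(jar D | data) = 0.1024.
The predictive probability is P(white next | data) = (1/9)(0.39159) + (1/6)(0.34417) + (3/7)(0.16183) + (6/11)(0.1024) = 0.22608.

0.2261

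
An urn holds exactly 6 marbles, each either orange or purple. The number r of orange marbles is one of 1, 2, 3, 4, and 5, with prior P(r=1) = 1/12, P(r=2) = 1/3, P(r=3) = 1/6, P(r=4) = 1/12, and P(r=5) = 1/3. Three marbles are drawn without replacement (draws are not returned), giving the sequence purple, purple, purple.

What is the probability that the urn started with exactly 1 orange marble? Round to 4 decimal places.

Compute the likelihood of the observed sequence for each case: P(data | r = 1) = (5/6)(4/5)(3/4) = 1/2; P(data | r = 2) = (4/6)(3/5)(2/4) = 1/5; P(data | r = 3) = (3/6)(2/5)(1/4) = 1/20; P(data | r = 4) = (2/6)(1/5)(0/4) = 0; P(data | r = 5) = (1/6)(0/5) = 0.
The prior-weighted likelihoods are 1/12 · 1/2 = 1/24, 1/3 · 1/5 = 1/15, 1/6 · 1/20 = 1/120, 1/12 · 0 = 0, 1/3 · 0 = 0; these sum to 7/60.
So P(r = 1 | data) = (1/24) / (7/60) = 5/14.

0.3571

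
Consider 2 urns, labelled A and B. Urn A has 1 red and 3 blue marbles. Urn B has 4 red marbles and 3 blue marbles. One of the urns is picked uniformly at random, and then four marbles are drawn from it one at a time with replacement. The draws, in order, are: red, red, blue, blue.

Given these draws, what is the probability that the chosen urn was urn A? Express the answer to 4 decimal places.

0.3696

The likelihood of the observed sequence under each hypothesis: P(data | urn A) = (1/4)(1/4)(3/4)(3/4) = 0.035156; P(data | urn B) = (4/7)(4/7)(3/7)(3/7) = 0.059975.
Multiplying each by its prior: 1/2 · 0.035156 = 0.017578, 1/2 · 0.059975 = 0.029988; these sum to 0.047566.
Therefore the posterior P(urn A | data) = (0.017578) / (0.047566) = 0.36956.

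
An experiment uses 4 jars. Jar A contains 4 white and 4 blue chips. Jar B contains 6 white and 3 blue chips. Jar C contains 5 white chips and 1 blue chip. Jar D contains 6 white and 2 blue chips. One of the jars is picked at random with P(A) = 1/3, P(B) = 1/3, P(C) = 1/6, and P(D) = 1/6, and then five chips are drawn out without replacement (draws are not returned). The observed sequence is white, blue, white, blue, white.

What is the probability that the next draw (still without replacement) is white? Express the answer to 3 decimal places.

0.626

For each hypothesis, P(data | H) works out to: P(data | jar A) = (4/8)(4/7)(3/6)(3/5)(2/4) = 3/70; P(data | jar B) = (6/9)(3/8)(5/7)(2/6)(4/5) = 1/21; P(data | jar C) = (5/6)(1/5)(4/4)(0/3) = 0; P(data | jar D) = (6/8)(2/7)(5/6)(1/5)(4/4) = 1/28.
Weighting by the prior gives 1/3 · 3/70 = 1/70, 1/3 · 1/21 = 1/63, 1/6 · 0 = 0, 1/6 · 1/28 = 1/168; with total 13/360.
Dividing through by the total gives posterior P(jar A | data) = 36/91, P(jar B | data) = 40/91, P(jar C | data) = 0, P(jar D | data) = 15/91.
Averaging over the posterior, P(white next | data) = (1/3)(36/91) + (3/4)(40/91) + (1)(15/91) = 57/91.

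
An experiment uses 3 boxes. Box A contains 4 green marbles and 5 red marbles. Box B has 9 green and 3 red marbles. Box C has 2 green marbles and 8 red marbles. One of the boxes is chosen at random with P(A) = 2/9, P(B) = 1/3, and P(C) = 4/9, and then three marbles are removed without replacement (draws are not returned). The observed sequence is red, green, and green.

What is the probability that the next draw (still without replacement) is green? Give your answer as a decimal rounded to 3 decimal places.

For each hypothesis, P(data | H) works out to: P(data | box A) = (5/9)(4/8)(3/7) = 0.11905; P(data | box B) = (3/12)(9/11)(8/10) = 0.16364; P(data | box C) = (8/10)(2/9)(1/8) = 0.022222.
Weighting by the prior gives 2/9 · 0.11905 = 0.026455, 1/3 · 0.16364 = 0.054545, 4/9 · 0.022222 = 0.0098765; summing to 0.090877.
Normalising, the posterior is P(box A | data) = 0.29111, P(box B | data) = 0.60021, P(box C | data) = 0.10868.
Averaging over the posterior, P(green next | data) = (1/3)(0.29111) + (7/9)(0.60021) + (0)(0.10868) = 0.56387.

0.564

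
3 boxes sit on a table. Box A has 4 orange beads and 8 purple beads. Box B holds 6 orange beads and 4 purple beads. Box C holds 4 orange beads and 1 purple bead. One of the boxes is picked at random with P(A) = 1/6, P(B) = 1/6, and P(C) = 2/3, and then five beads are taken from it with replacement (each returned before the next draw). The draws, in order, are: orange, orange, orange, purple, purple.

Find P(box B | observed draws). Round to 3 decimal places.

For each hypothesis, P(data | H) works out to: P(data | box A) = (4/12)(4/12)(4/12)(8/12)(8/12) = 0.016461; P(data | box B) = (6/10)(6/10)(6/10)(4/10)(4/10) = 0.03456; P(data | box C) = (4/5)(4/5)(4/5)(1/5)(1/5) = 0.02048.
Multiplying each by its prior: 1/6 · 0.016461 = 0.0027435, 1/6 · 0.03456 = 0.00576, 2/3 · 0.02048 = 0.013653; summing to 0.022157.
By Bayes' rule, P(box B | data) = (0.00576) / (0.022157) = 0.25997.

0.260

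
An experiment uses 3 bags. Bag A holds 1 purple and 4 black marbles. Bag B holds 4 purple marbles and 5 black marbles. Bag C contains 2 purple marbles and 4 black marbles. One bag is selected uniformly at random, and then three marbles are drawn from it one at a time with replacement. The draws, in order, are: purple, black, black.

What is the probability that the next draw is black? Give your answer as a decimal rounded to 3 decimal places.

0.671

Compute the likelihood of the observed sequence for each case: P(data | bag A) = (1/5)(4/5)(4/5) = 0.128; P(data | bag B) = (4/9)(5/9)(5/9) = 0.13717; P(data | bag C) = (2/6)(4/6)(4/6) = 0.14815.
Weighting by the prior gives 1/3 · 0.128 = 0.042667, 1/3 · 0.13717 = 0.045725, 1/3 · 0.14815 = 0.049383; summing to 0.13777.
Dividing through by the total gives posterior P(bag A | data) = 0.30969, P(bag B | data) = 0.33188, P(bag C | data) = 0.35843.
The predictive probability is P(black next | data) = (4/5)(0.30969) + (5/9)(0.33188) + (2/3)(0.35843) = 0.67108.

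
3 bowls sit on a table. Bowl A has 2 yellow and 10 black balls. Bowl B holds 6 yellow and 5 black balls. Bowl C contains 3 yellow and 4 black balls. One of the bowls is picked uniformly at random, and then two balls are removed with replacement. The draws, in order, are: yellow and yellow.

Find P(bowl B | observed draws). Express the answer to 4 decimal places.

Compute the likelihood of the observed sequence for each case: P(data | bowl A) = (2/12)(2/12) = 0.027778; P(data | bowl B) = (6/11)(6/11) = 0.29752; P(data | bowl C) = (3/7)(3/7) = 0.18367.
Weighting by the prior gives 1/3 · 0.027778 = 0.0092593, 1/3 · 0.29752 = 0.099174, 1/3 · 0.18367 = 0.061224; these sum to 0.16966.
Therefore the posterior P(bowl B | data) = (0.099174) / (0.16966) = 0.58455.

0.5846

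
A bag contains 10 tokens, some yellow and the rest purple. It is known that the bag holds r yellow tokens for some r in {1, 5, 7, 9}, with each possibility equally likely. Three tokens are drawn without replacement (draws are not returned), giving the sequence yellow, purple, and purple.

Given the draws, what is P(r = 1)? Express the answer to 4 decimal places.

Under each hypothesis, the probability of the observed sequence is: P(data | r = 1) = (1/10)(9/9)(8/8) = 0.1; P(data | r = 5) = (5/10)(5/9)(4/8) = 0.13889; P(data | r = 7) = (7/10)(3/9)(2/8) = 0.058333; P(data | r = 9) = (9/10)(1/9)(0/8) = 0.
Weighting by the prior gives 1/4 · 0.1 = 0.025, 1/4 · 0.13889 = 0.034722, 1/4 · 0.058333 = 0.014583, 1/4 · 0 = 0; these sum to 0.074306.
So P(r = 1 | data) = (0.025) / (0.074306) = 0.33645.

0.3364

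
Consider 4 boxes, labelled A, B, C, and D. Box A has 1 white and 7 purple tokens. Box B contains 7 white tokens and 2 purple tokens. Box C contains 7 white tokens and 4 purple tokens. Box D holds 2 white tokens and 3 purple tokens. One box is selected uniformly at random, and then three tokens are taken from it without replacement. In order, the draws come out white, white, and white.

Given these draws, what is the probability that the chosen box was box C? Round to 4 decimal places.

The likelihood of the observed sequence under each hypothesis: P(data | box A) = (1/8)(0/7) = 0; P(data | box B) = (7/9)(6/8)(5/7) = 5/12; P(data | box C) = (7/11)(6/10)(5/9) = 7/33; P(data | box D) = (2/5)(1/4)(0/3) = 0.
Weighting by the prior gives 1/4 · 0 = 0, 1/4 · 5/12 = 5/48, 1/4 · 7/33 = 7/132, 1/4 · 0 = 0; these sum to 83/528.
Hence P(box C | data) = (7/132) / (83/528) = 28/83.

0.3373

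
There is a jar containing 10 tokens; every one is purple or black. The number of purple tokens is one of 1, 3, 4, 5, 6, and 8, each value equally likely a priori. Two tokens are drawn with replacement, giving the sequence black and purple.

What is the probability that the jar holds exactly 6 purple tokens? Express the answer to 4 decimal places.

Compute the likelihood of the observed sequence for each case: P(data | r = 1) = (9/10)(1/10) = 9/100; P(data | r = 3) = (7/10)(3/10) = 21/100; P(data | r = 4) = (6/10)(4/10) = 6/25; P(data | r = 5) = (5/10)(5/10) = 1/4; P(data | r = 6) = (4/10)(6/10) = 6/25; P(data | r = 8) = (2/10)(8/10) = 4/25.
The prior-weighted likelihoods are 1/6 · 9/100 = 3/200, 1/6 · 21/100 = 7/200, 1/6 · 6/25 = 1/25, 1/6 · 1/4 = 1/24, 1/6 · 6/25 = 1/25, 1/6 · 4/25 = 2/75; with total 119/600.
Therefore the posterior P(r = 6 | data) = (1/25) / (119/600) = 24/119.

0.2017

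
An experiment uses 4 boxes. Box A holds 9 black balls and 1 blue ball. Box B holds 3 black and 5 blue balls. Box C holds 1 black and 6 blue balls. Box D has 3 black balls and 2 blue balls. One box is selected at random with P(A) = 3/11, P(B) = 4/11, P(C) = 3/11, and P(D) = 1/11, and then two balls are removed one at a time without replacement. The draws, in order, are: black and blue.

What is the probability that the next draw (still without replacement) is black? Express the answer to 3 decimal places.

0.408

For each hypothesis, P(data | H) works out to: P(data | box A) = (9/10)(1/9) = 1/10; P(data | box B) = (3/8)(5/7) = 15/56; P(data | box C) = (1/7)(6/6) = 1/7; P(data | box D) = (3/5)(2/4) = 3/10.
Multiplying each by its prior: 3/11 · 1/10 = 3/110, 4/11 · 15/56 = 15/154, 3/11 · 1/7 = 3/77, 1/11 · 3/10 = 3/110; with total 21/110.
Normalising, the posterior is P(box A | data) = 1/7, P(box B | data) = 25/49, P(box C | data) = 10/49, P(box D | data) = 1/7.
Averaging over the posterior, P(black next | data) = (1)(1/7) + (1/3)(25/49) + (0)(10/49) + (2/3)(1/7) = 20/49.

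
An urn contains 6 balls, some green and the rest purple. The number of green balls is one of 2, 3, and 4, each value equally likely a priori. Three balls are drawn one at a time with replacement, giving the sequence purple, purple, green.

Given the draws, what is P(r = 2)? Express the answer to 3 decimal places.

Under each hypothesis, the probability of the observed sequence is: P(data | r = 2) = (4/6)(4/6)(2/6) = 4/27; P(data | r = 3) = (3/6)(3/6)(3/6) = 1/8; P(data | r = 4) = (2/6)(2/6)(4/6) = 2/27.
Multiplying each by its prior: 1/3 · 4/27 = 4/81, 1/3 · 1/8 = 1/24, 1/3 · 2/27 = 2/81; summing to 25/216.
Therefore the posterior P(r = 2 | data) = (4/81) / (25/216) = 32/75.

0.427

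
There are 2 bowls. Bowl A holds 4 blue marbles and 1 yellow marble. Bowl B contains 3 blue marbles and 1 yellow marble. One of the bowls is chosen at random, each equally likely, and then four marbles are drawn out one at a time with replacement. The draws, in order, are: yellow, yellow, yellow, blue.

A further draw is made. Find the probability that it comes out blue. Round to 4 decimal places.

Compute the likelihood of the observed sequence for each case: P(data | bowl A) = (1/5)(1/5)(1/5)(4/5) = 0.0064; P(data | bowl B) = (1/4)(1/4)(1/4)(3/4) = 0.011719.
Multiplying each by its prior: 1/2 · 0.0064 = 0.0032, 1/2 · 0.011719 = 0.0058594; these sum to 0.0090594.
Dividing through by the total gives posterior P(bowl A | data) = 0.35323, P(bowl B | data) = 0.64677.
The predictive probability is P(blue next | data) = (4/5)(0.35323) + (3/4)(0.64677) = 0.76766.

0.7677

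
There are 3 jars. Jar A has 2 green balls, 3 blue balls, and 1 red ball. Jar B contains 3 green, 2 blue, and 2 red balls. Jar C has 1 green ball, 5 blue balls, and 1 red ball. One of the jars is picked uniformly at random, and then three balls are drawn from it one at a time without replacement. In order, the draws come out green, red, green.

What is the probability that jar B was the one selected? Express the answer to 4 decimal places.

The likelihood of the observed sequence under each hypothesis: P(data | jar A) = (2/6)(1/5)(1/4) = 0.016667; P(data | jar B) = (3/7)(2/6)(2/5) = 0.057143; P(data | jar C) = (1/7)(1/6)(0/5) = 0.
Multiplying each by its prior: 1/3 · 0.016667 = 0.0055556, 1/3 · 0.057143 = 0.019048, 1/3 · 0 = 0; summing to 0.024603.
By Bayes' rule, P(jar B | data) = (0.019048) / (0.024603) = 0.77419.

0.7742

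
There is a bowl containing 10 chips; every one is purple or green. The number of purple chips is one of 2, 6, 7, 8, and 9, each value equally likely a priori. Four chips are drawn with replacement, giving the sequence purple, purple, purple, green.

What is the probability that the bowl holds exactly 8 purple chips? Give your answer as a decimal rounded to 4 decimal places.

0.2760

For each hypothesis, P(data | H) works out to: P(data | r = 2) = (2/10)(2/10)(2/10)(8/10) = 0.0064; P(data | r = 6) = (6/10)(6/10)(6/10)(4/10) = 0.0864; P(data | r = 7) = (7/10)(7/10)(7/10)(3/10) = 0.1029; P(data | r = 8) = (8/10)(8/10)(8/10)(2/10) = 0.1024; P(data | r = 9) = (9/10)(9/10)(9/10)(1/10) = 0.0729.
The prior-weighted likelihoods are 1/5 · 0.0064 = 0.00128, 1/5 · 0.0864 = 0.01728, 1/5 · 0.1029 = 0.02058, 1/5 · 0.1024 = 0.02048, 1/5 · 0.0729 = 0.01458; summing to 0.0742.
So P(r = 8 | data) = (0.02048) / (0.0742) = 0.27601.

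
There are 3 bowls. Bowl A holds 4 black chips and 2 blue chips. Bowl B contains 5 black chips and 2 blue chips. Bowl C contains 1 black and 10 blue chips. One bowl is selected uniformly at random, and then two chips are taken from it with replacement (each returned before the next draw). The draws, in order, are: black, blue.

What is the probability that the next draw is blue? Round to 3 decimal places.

0.408

Compute the likelihood of the observed sequence for each case: P(data | bowl A) = (4/6)(2/6) = 0.22222; P(data | bowl B) = (5/7)(2/7) = 0.20408; P(data | bowl C) = (1/11)(10/11) = 0.082645.
The prior-weighted likelihoods are 1/3 · 0.22222 = 0.074074, 1/3 · 0.20408 = 0.068027, 1/3 · 0.082645 = 0.027548; summing to 0.16965.
Normalising, the posterior is P(bowl A | data) = 0.43663, P(bowl B | data) = 0.40099, P(bowl C | data) = 0.16238.
So P(blue next | data) = Σ P(blue next | H) P(H | data) = (1/3)(0.43663) + (2/7)(0.40099) + (10/11)(0.16238) = 0.40773.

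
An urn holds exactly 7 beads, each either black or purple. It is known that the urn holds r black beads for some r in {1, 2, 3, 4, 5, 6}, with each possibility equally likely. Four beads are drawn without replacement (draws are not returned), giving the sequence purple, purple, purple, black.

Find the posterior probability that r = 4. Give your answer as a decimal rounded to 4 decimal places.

0.0714

Under each hypothesis, the probability of the observed sequence is: P(data | r = 1) = (6/7)(5/6)(4/5)(1/4) = 1/7; P(data | r = 2) = (5/7)(4/6)(3/5)(2/4) = 1/7; P(data | r = 3) = (4/7)(3/6)(2/5)(3/4) = 3/35; P(data | r = 4) = (3/7)(2/6)(1/5)(4/4) = 1/35; P(data | r = 5) = (2/7)(1/6)(0/5) = 0; P(data | r = 6) = (1/7)(0/6) = 0.
The prior-weighted likelihoods are 1/6 · 1/7 = 1/42, 1/6 · 1/7 = 1/42, 1/6 · 3/35 = 1/70, 1/6 · 1/35 = 1/210, 1/6 · 0 = 0, 1/6 · 0 = 0; with total 1/15.
Hence P(r = 4 | data) = (1/210) / (1/15) = 1/14.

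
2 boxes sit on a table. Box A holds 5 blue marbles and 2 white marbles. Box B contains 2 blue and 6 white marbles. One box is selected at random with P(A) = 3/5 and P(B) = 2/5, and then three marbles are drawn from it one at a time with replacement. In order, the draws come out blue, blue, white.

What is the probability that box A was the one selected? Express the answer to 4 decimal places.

Compute the likelihood of the observed sequence for each case: P(data | box A) = (5/7)(5/7)(2/7) = 0.14577; P(data | box B) = (2/8)(2/8)(6/8) = 0.046875.
Multiplying each by its prior: 3/5 · 0.14577 = 0.087464, 2/5 · 0.046875 = 0.01875; these sum to 0.10621.
By Bayes' rule, P(box A | data) = (0.087464) / (0.10621) = 0.82347.

0.8235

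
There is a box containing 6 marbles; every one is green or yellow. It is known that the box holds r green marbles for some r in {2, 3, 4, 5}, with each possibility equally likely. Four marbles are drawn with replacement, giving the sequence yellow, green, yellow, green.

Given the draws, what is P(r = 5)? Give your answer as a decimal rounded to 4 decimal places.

Under each hypothesis, the probability of the observed sequence is: P(data | r = 2) = (4/6)(2/6)(4/6)(2/6) = 0.049383; P(data | r = 3) = (3/6)(3/6)(3/6)(3/6) = 0.0625; P(data | r = 4) = (2/6)(4/6)(2/6)(4/6) = 0.049383; P(data | r = 5) = (1/6)(5/6)(1/6)(5/6) = 0.01929.
Weighting by the prior gives 1/4 · 0.049383 = 0.012346, 1/4 · 0.0625 = 0.015625, 1/4 · 0.049383 = 0.012346, 1/4 · 0.01929 = 0.0048225; these sum to 0.045139.
So P(r = 5 | data) = (0.0048225) / (0.045139) = 0.10684.

0.1068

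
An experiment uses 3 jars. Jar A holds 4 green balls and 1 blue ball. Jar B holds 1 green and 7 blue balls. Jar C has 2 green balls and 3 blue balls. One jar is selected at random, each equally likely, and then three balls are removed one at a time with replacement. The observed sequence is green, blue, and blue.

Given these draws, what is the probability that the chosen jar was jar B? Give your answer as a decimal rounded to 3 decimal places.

For each hypothesis, P(data | H) works out to: P(data | jar A) = (4/5)(1/5)(1/5) = 0.032; P(data | jar B) = (1/8)(7/8)(7/8) = 0.095703; P(data | jar C) = (2/5)(3/5)(3/5) = 0.144.
Weighting by the prior gives 1/3 · 0.032 = 0.010667, 1/3 · 0.095703 = 0.031901, 1/3 · 0.144 = 0.048; these sum to 0.090568.
So P(jar B | data) = (0.031901) / (0.090568) = 0.35223.

0.352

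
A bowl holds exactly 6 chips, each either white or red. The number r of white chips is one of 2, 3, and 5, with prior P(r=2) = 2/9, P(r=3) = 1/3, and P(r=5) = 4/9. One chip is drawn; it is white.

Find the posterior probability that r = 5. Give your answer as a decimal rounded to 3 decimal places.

Compute the likelihood of this draw for each case: P(data | r = 2) = (2/6) = 1/3; P(data | r = 3) = (3/6) = 1/2; P(data | r = 5) = (5/6) = 5/6.
The prior-weighted likelihoods are 2/9 · 1/3 = 2/27, 1/3 · 1/2 = 1/6, 4/9 · 5/6 = 10/27; these sum to 11/18.
Hence P(r = 5 | data) = (10/27) / (11/18) = 20/33.

0.606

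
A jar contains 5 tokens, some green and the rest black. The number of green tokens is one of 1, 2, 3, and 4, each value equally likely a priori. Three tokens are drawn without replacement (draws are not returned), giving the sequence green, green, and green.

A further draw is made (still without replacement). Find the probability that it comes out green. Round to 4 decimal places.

Compute the likelihood of the observed sequence for each case: P(data | r = 1) = (1/5)(0/4) = 0; P(data | r = 2) = (2/5)(1/4)(0/3) = 0; P(data | r = 3) = (3/5)(2/4)(1/3) = 1/10; P(data | r = 4) = (4/5)(3/4)(2/3) = 2/5.
Multiplying each by its prior: 1/4 · 0 = 0, 1/4 · 0 = 0, 1/4 · 1/10 = 1/40, 1/4 · 2/5 = 1/10; summing to 1/8.
The posterior is then P(r = 1 | data) = 0, P(r = 2 | data) = 0, P(r = 3 | data) = 1/5, P(r = 4 | data) = 4/5.
The predictive probability is P(green next | data) = (0)(1/5) + (1/2)(4/5) = 2/5.

0.4000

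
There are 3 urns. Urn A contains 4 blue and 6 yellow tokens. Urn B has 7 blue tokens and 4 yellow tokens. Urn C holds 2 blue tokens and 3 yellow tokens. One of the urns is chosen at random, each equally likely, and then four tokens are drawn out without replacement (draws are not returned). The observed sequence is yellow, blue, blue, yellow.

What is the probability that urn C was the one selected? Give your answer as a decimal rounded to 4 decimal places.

0.4254

Compute the likelihood of the observed sequence for each case: P(data | urn A) = (6/10)(4/9)(3/8)(5/7) = 0.071429; P(data | urn B) = (4/11)(7/10)(6/9)(3/8) = 0.063636; P(data | urn C) = (3/5)(2/4)(1/3)(2/2) = 0.1.
The prior-weighted likelihoods are 1/3 · 0.071429 = 0.02381, 1/3 · 0.063636 = 0.021212, 1/3 · 0.1 = 0.033333; these sum to 0.078355.
Hence P(urn C | data) = (0.033333) / (0.078355) = 0.42541.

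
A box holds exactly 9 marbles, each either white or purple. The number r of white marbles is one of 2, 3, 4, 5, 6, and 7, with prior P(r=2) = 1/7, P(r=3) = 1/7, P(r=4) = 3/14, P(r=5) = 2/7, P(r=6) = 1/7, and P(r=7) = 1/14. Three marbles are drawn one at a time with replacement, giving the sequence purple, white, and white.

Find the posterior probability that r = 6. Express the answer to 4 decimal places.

0.1932

Compute the likelihood of the observed sequence for each case: P(data | r = 2) = (7/9)(2/9)(2/9) = 0.038409; P(data | r = 3) = (6/9)(3/9)(3/9) = 0.074074; P(data | r = 4) = (5/9)(4/9)(4/9) = 0.10974; P(data | r = 5) = (4/9)(5/9)(5/9) = 0.13717; P(data | r = 6) = (3/9)(6/9)(6/9) = 0.14815; P(data | r = 7) = (2/9)(7/9)(7/9) = 0.13443.
The prior-weighted likelihoods are 1/7 · 0.038409 = 0.005487, 1/7 · 0.074074 = 0.010582, 3/14 · 0.10974 = 0.023516, 2/7 · 0.13717 = 0.039193, 1/7 · 0.14815 = 0.021164, 1/14 · 0.13443 = 0.0096022; these sum to 0.10954.
Therefore the posterior P(r = 6 | data) = (0.021164) / (0.10954) = 0.1932.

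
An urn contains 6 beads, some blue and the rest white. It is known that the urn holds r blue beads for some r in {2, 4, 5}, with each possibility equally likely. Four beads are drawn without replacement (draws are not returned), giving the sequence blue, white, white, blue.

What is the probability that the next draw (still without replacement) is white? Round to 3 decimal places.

0.500

The likelihood of the observed sequence under each hypothesis: P(data | r = 2) = (2/6)(4/5)(3/4)(1/3) = 1/15; P(data | r = 4) = (4/6)(2/5)(1/4)(3/3) = 1/15; P(data | r = 5) = (5/6)(1/5)(0/4) = 0.
The prior-weighted likelihoods are 1/3 · 1/15 = 1/45, 1/3 · 1/15 = 1/45, 1/3 · 0 = 0; summing to 2/45.
Normalising, the posterior is P(r = 2 | data) = 1/2, P(r = 4 | data) = 1/2, P(r = 5 | data) = 0.
The predictive probability is P(white next | data) = (1)(1/2) + (0)(1/2) = 1/2.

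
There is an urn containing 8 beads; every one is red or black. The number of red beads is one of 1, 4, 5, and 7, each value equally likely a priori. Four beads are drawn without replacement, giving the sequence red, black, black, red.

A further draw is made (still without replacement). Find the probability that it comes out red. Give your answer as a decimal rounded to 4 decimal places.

0.6136

Compute the likelihood of the observed sequence for each case: P(data | r = 1) = (1/8)(7/7)(6/6)(0/5) = 0; P(data | r = 4) = (4/8)(4/7)(3/6)(3/5) = 3/35; P(data | r = 5) = (5/8)(3/7)(2/6)(4/5) = 1/14; P(data | r = 7) = (7/8)(1/7)(0/6) = 0.
Weighting by the prior gives 1/4 · 0 = 0, 1/4 · 3/35 = 3/140, 1/4 · 1/14 = 1/56, 1/4 · 0 = 0; these sum to 11/280.
Normalising, the posterior is P(r = 1 | data) = 0, P(r = 4 | data) = 6/11, P(r = 5 | data) = 5/11, P(r = 7 | data) = 0.
So P(red next | data) = Σ P(red next | H) P(H | data) = (1/2)(6/11) + (3/4)(5/11) = 27/44.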